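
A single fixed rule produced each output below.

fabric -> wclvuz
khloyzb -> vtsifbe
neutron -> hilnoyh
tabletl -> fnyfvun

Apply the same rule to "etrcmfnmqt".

The transformation: shift every letter 6 places backward in the alphabet (wrapping around), then reverse the string.
For "etrcmfnmqt" the result is "nkghzgwlny".
(Check on "khloyzb": → "ebfistv" → "vtsifbe" ✓)

nkghzgwlny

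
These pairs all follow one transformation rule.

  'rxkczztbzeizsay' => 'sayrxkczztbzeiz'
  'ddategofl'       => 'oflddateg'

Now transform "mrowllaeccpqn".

Rule — move the last 3 characters to the front (rotate right by 3).
So "mrowllaeccpqn" becomes "pqnmrowllaecc".

pqnmrowllaecc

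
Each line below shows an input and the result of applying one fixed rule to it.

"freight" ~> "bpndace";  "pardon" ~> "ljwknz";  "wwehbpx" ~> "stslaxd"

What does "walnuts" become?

sowphqj

Each output is the input with this applied: take characters alternately from the front and the back (1st, last, 2nd, 2nd-last, ...), then shift every letter 4 places backward in the alphabet (wrapping around).
For "walnuts", step one produces "wsatlun"; step two turns that into "sowphqj".
(Check on "freight": → "ftrhegi" → "bpndace" ✓)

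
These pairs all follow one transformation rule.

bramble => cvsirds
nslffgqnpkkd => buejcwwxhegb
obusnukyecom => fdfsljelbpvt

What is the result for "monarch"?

tydferi

In each case the input is transformed by: shift every letter 9 places backward in the alphabet (wrapping around), then move the last 2 characters to the front (rotate right by 2).
For "monarch", step one produces "dferity"; step two turns that into "tydferi".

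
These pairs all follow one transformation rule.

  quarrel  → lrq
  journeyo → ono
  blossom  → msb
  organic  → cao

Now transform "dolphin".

The rule is to reverse the string, then keep one character in every 3, starting at position 1 (positions 1st, 4th, 7th, ...).
Working it through for "dolphin": intermediate "nihplod", final "npd".
(Check on "organic": → "cinagro" → "cao" ✓)

npd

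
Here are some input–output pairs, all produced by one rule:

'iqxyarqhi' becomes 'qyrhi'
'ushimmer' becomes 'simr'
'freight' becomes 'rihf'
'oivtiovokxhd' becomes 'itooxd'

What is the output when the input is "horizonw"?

The rule is to move the first character to the end, then keep every other character starting from the first (positions 1st, 3rd, 5th, ...).
For "horizonw", step one produces "orizonwh"; step two turns that into "oiow".

oiow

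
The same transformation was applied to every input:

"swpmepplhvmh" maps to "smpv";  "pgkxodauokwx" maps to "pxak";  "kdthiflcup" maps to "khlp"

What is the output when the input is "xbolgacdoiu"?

xlci

What's happening: keep one character in every 3, starting at position 1 (positions 1st, 4th, 7th, ...).
Doing the same to "xbolgacdoiu": "xlci".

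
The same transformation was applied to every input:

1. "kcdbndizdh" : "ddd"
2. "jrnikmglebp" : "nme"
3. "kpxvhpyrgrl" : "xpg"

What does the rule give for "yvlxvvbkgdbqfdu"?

lvgqu

Each output is the input with this applied: keep one character in every 3, starting at position 3 (positions 3rd, 6th, 9th, ...).
"yvlxvvbkgdbqfdu" → "lvgqu".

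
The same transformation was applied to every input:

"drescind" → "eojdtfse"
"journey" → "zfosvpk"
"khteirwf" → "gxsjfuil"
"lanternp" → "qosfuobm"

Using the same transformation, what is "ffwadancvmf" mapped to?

gnwdobebxgg

The rule is to reverse the string, then shift every letter 1 place forward in the alphabet (wrapping around).
Starting from "ffwadancvmf": after the first operation, "fmvcnadawff"; after the second, "gnwdobebxgg".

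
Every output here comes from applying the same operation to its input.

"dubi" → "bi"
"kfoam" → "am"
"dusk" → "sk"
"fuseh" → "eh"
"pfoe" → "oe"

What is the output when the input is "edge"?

ge

The transformation: keep only the last 2 characters.
"edge" → "ge".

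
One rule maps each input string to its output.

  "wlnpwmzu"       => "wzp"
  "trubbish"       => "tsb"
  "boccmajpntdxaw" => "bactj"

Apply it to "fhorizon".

for

Rule — take characters alternately from the front and the back (1st, last, 2nd, 2nd-last, ...), then keep one character in every 3, starting at position 1 (positions 1st, 4th, 7th, ...).
On "fhorizon": the first step gives "fnhoozri", and the second then gives "for".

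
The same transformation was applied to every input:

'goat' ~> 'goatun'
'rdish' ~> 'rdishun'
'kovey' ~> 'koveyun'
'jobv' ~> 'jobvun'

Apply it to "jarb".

What's happening: append "un".
On "jarb" that produces "jarbun".

jarbun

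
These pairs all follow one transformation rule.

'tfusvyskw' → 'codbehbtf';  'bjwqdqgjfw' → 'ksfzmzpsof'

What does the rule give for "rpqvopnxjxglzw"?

Looking at the pairs, the operation is to shift every letter 9 places forward in the alphabet (wrapping around).
Applying that to "rpqvopnxjxglzw" gives "ayzexywgsgpuif".

ayzexywgsgpuif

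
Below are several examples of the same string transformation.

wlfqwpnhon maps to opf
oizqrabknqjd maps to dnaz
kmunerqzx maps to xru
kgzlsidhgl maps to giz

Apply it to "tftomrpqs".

srt

The transformation: keep one character in every 3, starting at position 3 (positions 3rd, 6th, 9th, ...), then reverse the string.
Applying both steps to "tftomrpqs": "trs", then "srt".
(Check on "kmunerqzx": → "urx" → "xru" ✓)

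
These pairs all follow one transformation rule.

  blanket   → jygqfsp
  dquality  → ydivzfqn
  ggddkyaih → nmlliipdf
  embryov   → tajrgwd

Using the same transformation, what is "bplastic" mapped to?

nhguqfxy

In each case the input is transformed by: shift every letter 5 places forward in the alphabet (wrapping around), then move the last 2 characters to the front (rotate right by 2).
Doing the same to "bplastic": "nhguqfxy".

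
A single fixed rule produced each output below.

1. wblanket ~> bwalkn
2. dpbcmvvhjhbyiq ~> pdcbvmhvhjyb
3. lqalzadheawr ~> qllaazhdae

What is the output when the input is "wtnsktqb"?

twsntk

Looking at the pairs, the operation is to delete the last 2 characters, then swap each adjacent pair of characters (1↔2, 3↔4, ...).
Doing the same to "wtnsktqb": "twsntk".
(Check on "lqalzadheawr": → "lqalzadhea" → "qllaazhdae" ✓)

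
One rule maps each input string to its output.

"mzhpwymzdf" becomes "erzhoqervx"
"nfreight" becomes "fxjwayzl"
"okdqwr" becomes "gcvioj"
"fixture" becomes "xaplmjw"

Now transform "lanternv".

The pattern: shift every letter 8 places backward in the alphabet (wrapping around).
"lanternv" → "dsflwjfn".

dsflwjfn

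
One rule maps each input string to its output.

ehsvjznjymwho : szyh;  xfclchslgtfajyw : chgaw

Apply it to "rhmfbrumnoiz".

The rule is to keep one character in every 3, starting at position 3 (positions 3rd, 6th, 9th, ...).
On "rhmfbrumnoiz" that produces "mrnz".

mrnz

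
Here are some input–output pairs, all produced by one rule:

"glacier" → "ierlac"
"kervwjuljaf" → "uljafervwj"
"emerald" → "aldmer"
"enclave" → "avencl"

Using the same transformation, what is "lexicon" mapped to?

Each output is the input with this applied: delete the first character, then swap the front and back halves of the string.
Applying both steps to "lexicon": "exicon", then "conexi".

conexi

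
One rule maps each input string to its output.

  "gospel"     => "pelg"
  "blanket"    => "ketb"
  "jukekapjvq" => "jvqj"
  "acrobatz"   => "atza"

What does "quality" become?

In each case the input is transformed by: move the first character to the end, then keep only the last 4 characters.
For "quality", step one produces "ualityq"; step two turns that into "ityq".
(Check on "jukekapjvq": → "ukekapjvqj" → "jvqj" ✓)

ityq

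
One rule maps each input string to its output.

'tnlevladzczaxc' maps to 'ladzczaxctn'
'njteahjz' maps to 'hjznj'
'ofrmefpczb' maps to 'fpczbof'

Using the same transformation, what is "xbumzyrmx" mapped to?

The transformation: move the first 2 characters to the end (rotate left by 2), then delete the first 3 characters.
Working it through for "xbumzyrmx": intermediate "umzyrmxxb", final "yrmxxb".

yrmxxb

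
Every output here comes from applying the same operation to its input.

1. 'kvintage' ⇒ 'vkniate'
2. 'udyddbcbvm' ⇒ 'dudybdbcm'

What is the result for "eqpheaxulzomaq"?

What's happening: swap each adjacent pair of characters (1↔2, 3↔4, ...), then delete the last character.
On "eqpheaxulzomaq": the first step gives "qehpaeuxzlmoqa", and the second then gives "qehpaeuxzlmoq".

qehpaeuxzlmoq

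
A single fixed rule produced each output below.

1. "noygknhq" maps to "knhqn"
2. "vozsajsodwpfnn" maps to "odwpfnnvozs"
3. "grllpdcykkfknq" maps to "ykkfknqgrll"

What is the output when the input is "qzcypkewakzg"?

ewakzgqzc

The rule is to swap the front and back halves of the string, then delete the last 3 characters.
Applying both steps to "qzcypkewakzg": "ewakzgqzcypk", then "ewakzgqzc".
(Check on "grllpdcykkfknq": → "ykkfknqgrllpdc" → "ykkfknqgrll" ✓)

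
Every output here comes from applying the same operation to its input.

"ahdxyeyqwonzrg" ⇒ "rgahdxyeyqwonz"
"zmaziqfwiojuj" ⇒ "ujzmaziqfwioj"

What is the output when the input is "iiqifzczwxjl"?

jliiqifzczwx

The pattern: move the last 2 characters to the front (rotate right by 2).
Applying that to "iiqifzczwxjl" gives "jliiqifzczwx".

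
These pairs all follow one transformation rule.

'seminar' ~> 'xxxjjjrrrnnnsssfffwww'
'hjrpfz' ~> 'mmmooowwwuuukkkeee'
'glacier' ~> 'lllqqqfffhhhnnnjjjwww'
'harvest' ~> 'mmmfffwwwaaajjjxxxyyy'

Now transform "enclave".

jjjssshhhqqqfffaaajjj

What's happening: shift every letter 5 places forward in the alphabet (wrapping around), then repeat every character 3 times.
"enclave" → "jshqfaj" → "jjjssshhhqqqfffaaajjj".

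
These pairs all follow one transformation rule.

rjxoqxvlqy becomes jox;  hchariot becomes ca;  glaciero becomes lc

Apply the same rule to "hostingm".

Looking at the pairs, the operation is to keep every other character starting from the second (positions 2nd, 4th, 6th, ...), then delete the last 2 characters.
Starting from "hostingm": after the first operation, "otnm"; after the second, "ot".

ot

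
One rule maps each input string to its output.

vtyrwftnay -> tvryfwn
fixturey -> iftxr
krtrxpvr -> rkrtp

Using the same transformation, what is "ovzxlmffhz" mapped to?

voxzmlf

Rule — swap each adjacent pair of characters (1↔2, 3↔4, ...), then delete the last 3 characters.
Starting from "ovzxlmffhz": after the first operation, "voxzmlffzh"; after the second, "voxzmlf".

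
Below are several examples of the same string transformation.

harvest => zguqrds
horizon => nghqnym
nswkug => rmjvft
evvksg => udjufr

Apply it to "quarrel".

Looking at the pairs, the operation is to swap each adjacent pair of characters (1↔2, 3↔4, ...), then shift every letter 1 place backward in the alphabet (wrapping around).
Applying both steps to "quarrel": "uqraerl", then "tpqzdqk".

tpqzdqk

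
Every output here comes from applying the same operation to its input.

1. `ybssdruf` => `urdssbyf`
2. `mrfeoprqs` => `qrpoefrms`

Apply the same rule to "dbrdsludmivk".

The pattern: reverse the string, then move the first character to the end.
Applying that to "dbrdsludmivk" gives "vimdulsdrbdk".

vimdulsdrbdk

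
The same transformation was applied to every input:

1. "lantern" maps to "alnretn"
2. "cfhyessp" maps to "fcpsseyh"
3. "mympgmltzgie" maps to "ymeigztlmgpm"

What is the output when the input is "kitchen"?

iknehct

The pattern: move the first 2 characters to the end (rotate left by 2), then reverse the string.
Applying both steps to "kitchen": "tchenki", then "iknehct".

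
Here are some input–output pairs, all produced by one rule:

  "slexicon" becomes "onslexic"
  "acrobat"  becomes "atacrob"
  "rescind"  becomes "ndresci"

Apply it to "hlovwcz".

In each case the input is transformed by: move the last 2 characters to the front (rotate right by 2).
For "hlovwcz" the result is "czhlovw".

czhlovw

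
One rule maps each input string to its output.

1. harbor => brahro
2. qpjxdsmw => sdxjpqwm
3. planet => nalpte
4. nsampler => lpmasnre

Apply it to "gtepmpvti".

The transformation: reverse the string, then move the first 2 characters to the end (rotate left by 2).
Applying both steps to "gtepmpvti": "itvpmpetg", then "vpmpetgit".
(Check on "harbor": → "robrah" → "brahro" ✓)

vpmpetgit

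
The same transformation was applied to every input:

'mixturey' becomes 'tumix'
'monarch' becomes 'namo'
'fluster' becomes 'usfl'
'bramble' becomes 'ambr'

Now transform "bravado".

avbr

Each output is the input with this applied: delete the last 3 characters, then move the last 2 characters to the front (rotate right by 2).
Starting from "bravado": after the first operation, "brav"; after the second, "avbr".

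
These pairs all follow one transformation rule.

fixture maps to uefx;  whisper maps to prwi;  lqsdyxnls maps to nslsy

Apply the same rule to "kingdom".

The rule is to keep every other character starting from the first (positions 1st, 3rd, 5th, ...), then move the last 2 characters to the front (rotate right by 2).
So "kingdom" becomes "dmkn".

dmkn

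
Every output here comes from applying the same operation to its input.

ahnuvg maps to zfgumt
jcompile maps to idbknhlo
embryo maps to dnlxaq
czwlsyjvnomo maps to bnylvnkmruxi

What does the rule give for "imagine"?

hdlmzhf

Rule — take characters alternately from the front and the back (1st, last, 2nd, 2nd-last, ...), then shift every letter 1 place backward in the alphabet (wrapping around).
On "imagine": the first step gives "iemnaig", and the second then gives "hdlmzhf".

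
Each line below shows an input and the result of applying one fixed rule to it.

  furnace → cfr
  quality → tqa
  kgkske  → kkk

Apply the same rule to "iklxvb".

vil

Rule — move the last 3 characters to the front (rotate right by 3), then keep every other character starting from the second (positions 2nd, 4th, 6th, ...).
"iklxvb" → "xvbikl" → "vil".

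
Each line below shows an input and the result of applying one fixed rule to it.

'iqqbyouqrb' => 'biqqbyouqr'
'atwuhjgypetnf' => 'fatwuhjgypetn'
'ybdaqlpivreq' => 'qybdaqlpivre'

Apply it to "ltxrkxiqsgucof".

The pattern: move the last character to the front.
For "ltxrkxiqsgucof" the result is "fltxrkxiqsguco".

fltxrkxiqsguco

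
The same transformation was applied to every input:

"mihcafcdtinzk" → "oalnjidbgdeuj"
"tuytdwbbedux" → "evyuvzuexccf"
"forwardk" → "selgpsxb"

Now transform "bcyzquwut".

xvucdzarv

The rule is to move the last 3 characters to the front (rotate right by 3), then shift every letter 1 place forward in the alphabet (wrapping around).
Applying both steps to "bcyzquwut": "wutbcyzqu", then "xvucdzarv".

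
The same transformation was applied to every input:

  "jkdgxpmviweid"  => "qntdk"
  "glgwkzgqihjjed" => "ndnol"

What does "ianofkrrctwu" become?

pvya

The pattern: keep one character in every 3, starting at position 1 (positions 1st, 4th, 7th, ...), then shift every letter 7 places forward in the alphabet (wrapping around).
"ianofkrrctwu" → "pvya".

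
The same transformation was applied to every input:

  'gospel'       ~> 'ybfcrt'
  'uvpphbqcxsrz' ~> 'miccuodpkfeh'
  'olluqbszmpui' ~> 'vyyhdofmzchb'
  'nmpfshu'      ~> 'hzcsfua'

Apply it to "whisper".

What's happening: shift every letter 13 places forward in the alphabet (wrapping around) — i.e. ROT13, then swap the first and last characters.
For "whisper", step one produces "juvfcre"; step two turns that into "euvfcrj".

euvfcrj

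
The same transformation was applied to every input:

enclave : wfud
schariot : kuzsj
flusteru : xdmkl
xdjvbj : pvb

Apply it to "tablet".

The pattern: delete the last 3 characters, then shift every letter 8 places backward in the alphabet (wrapping around).
For "tablet" the result is "lst".

lst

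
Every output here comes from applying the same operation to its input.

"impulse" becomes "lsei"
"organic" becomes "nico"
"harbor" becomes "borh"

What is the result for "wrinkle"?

klew

Each output is the input with this applied: move the last 3 characters to the front (rotate right by 3), then keep only the first 4 characters.
For "wrinkle", step one produces "klewrin"; step two turns that into "klew".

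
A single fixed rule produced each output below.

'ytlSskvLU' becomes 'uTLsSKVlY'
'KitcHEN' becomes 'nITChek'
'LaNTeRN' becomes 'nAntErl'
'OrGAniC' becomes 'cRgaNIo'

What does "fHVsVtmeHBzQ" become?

Looking at the pairs, the operation is to flip the case of every letter, then swap the first and last characters.
On "fHVsVtmeHBzQ": the first step gives "FhvSvTMEhbZq", and the second then gives "qhvSvTMEhbZF".

qhvSvTMEhbZF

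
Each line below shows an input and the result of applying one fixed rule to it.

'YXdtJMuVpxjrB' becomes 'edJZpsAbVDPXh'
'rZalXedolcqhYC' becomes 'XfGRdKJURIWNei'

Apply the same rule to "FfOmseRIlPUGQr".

lLuSYKxoRvamwX

Rule — shift every letter 6 places forward in the alphabet (wrapping around), then flip the case of every letter.
So "FfOmseRIlPUGQr" becomes "lLuSYKxoRvamwX".
(Check on "YXdtJMuVpxjrB": → "EDjzPSaBvdpxH" → "edJZpsAbVDPXh" ✓)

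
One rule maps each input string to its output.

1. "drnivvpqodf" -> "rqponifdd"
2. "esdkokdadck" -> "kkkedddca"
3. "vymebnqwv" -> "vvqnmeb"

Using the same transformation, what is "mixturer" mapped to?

trrmie

Each output is the input with this applied: sort the characters into reverse alphabetical order, then delete the first 2 characters.
For "mixturer", step one produces "xutrrmie"; step two turns that into "trrmie".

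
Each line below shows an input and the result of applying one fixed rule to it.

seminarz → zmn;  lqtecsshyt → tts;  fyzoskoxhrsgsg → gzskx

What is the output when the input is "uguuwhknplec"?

Rule — take characters alternately from the front and the back (1st, last, 2nd, 2nd-last, ...), then keep one character in every 3, starting at position 2 (positions 2nd, 5th, 8th, ...).
Starting from "uguuwhknplec": after the first operation, "ucgeulupwnhk"; after the second, "cuph".

cuph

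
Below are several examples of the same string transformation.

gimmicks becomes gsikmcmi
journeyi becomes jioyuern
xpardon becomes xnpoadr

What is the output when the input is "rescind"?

rdensic

The pattern: take characters alternately from the front and the back (1st, last, 2nd, 2nd-last, ...).
Doing the same to "rescind": "rdensic".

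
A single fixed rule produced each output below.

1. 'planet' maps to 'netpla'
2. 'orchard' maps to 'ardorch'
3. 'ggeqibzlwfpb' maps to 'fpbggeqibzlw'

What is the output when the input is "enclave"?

In each case the input is transformed by: move the last 3 characters to the front (rotate right by 3).
"enclave" → "aveencl".

aveencl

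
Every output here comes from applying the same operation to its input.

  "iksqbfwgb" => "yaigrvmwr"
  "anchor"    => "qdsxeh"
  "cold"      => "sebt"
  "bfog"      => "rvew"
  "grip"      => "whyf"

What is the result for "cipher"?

syfxuh

In each case the input is transformed by: shift every letter 10 places backward in the alphabet (wrapping around).
For "cipher" the result is "syfxuh".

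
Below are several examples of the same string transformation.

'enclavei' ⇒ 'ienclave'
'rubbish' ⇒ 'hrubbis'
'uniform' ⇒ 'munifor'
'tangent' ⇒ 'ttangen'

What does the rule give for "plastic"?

cplasti

What's happening: move the last character to the front.
"plastic" → "cplasti".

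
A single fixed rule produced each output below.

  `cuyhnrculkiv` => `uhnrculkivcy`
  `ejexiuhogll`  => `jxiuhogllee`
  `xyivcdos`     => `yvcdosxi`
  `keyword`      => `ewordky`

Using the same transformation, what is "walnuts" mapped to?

The rule is to move the first 2 characters to the end (rotate left by 2), then swap the first and last characters.
Starting from "walnuts": after the first operation, "lnutswa"; after the second, "anutswl".

anutswl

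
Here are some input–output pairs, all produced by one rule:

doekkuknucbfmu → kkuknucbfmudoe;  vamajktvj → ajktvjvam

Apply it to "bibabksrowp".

The transformation: move the first 3 characters to the end (rotate left by 3).
On "bibabksrowp" that produces "abksrowpbib".

abksrowpbib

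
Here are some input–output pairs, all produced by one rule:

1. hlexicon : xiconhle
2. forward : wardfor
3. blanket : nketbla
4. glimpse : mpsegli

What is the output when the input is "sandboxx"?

In each case the input is transformed by: move the first 3 characters to the end (rotate left by 3).
Doing the same to "sandboxx": "dboxxsan".

dboxxsan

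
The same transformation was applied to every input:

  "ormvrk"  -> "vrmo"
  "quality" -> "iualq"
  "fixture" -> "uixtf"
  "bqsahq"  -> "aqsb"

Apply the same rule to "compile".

iompc

Rule — delete the last 2 characters, then swap the first and last characters.
Starting from "compile": after the first operation, "compi"; after the second, "iompc".
(Check on "quality": → "quali" → "iualq" ✓)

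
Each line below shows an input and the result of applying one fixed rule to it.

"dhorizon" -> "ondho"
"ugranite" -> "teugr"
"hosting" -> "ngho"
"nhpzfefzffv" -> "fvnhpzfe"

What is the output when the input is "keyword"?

The transformation: move the last 2 characters to the front (rotate right by 2), then delete the last 3 characters.
Applying both steps to "keyword": "rdkeywo", then "rdke".

rdke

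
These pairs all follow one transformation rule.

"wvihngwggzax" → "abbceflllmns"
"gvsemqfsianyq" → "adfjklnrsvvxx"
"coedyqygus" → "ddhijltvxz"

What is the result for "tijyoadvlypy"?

adddfinoqtuy

Each output is the input with this applied: shift every letter 5 places forward in the alphabet (wrapping around), then sort the characters into alphabetical order.
"tijyoadvlypy" → "ynodtfiaqdud" → "adddfinoqtuy".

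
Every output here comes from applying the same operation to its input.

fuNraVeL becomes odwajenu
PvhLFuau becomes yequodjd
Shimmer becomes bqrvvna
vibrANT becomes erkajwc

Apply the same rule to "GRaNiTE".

pajwrcn

What's happening: shift every letter 9 places forward in the alphabet (wrapping around), then convert every letter to lowercase.
Starting from "GRaNiTE": after the first operation, "PAjWrCN"; after the second, "pajwrcn".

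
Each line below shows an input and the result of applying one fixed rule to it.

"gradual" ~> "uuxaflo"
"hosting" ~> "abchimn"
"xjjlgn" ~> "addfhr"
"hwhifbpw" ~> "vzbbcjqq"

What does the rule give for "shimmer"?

Each output is the input with this applied: sort the characters into alphabetical order, then shift every letter 6 places backward in the alphabet (wrapping around).
Working it through for "shimmer": intermediate "ehimmrs", final "ybcgglm".
(Check on "gradual": → "aadglru" → "uuxaflo" ✓)

ybcgglm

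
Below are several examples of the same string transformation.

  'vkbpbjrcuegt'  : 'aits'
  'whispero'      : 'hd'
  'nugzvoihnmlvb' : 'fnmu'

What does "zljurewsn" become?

The transformation: shift every letter 1 place backward in the alphabet (wrapping around), then keep one character in every 3, starting at position 3 (positions 3rd, 6th, 9th, ...).
On "zljurewsn" that produces "idm".

idm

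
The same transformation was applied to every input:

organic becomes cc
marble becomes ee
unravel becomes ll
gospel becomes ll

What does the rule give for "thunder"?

In each case the input is transformed by: double every character, then keep only the last 2 characters.
For "thunder", step one produces "tthhuunnddeerr"; step two turns that into "rr".
(Check on "organic": → "oorrggaanniicc" → "cc" ✓)

rr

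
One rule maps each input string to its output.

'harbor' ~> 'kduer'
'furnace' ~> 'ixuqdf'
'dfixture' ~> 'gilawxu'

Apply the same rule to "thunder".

wkxqgh

What's happening: delete the last character, then shift every letter 3 places forward in the alphabet (wrapping around).
"thunder" → "thunde" → "wkxqgh".
(Check on "furnace": → "furnac" → "ixuqdf" ✓)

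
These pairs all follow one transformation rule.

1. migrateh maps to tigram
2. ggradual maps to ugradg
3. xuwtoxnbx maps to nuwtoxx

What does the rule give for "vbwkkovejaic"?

Looking at the pairs, the operation is to delete the last 2 characters, then swap the first and last characters.
Applying that to "vbwkkovejaic" gives "abwkkovejv".
(Check on "xuwtoxnbx": → "xuwtoxn" → "nuwtoxx" ✓)

abwkkovejv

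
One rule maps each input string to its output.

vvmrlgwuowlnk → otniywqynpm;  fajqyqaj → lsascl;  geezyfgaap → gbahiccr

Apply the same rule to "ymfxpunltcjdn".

In each case the input is transformed by: delete the first 2 characters, then shift every letter 2 places forward in the alphabet (wrapping around).
Applying both steps to "ymfxpunltcjdn": "fxpunltcjdn", then "hzrwpnvelfp".

hzrwpnvelfp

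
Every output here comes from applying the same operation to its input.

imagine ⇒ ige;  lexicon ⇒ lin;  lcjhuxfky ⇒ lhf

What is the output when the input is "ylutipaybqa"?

In each case the input is transformed by: keep one character in every 3, starting at position 1 (positions 1st, 4th, 7th, ...).
On "ylutipaybqa" that produces "ytaq".

ytaq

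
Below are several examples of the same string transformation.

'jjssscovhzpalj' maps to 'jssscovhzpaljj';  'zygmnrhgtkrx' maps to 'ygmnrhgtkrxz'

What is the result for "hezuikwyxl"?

ezuikwyxlh

The transformation: move the first character to the end.
For "hezuikwyxl" the result is "ezuikwyxlh".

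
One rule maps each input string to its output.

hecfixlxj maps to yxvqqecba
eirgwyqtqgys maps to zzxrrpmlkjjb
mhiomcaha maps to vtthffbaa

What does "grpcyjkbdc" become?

zwvvurkidc

Rule — shift every letter 7 places backward in the alphabet (wrapping around), then sort the characters into reverse alphabetical order.
Applying both steps to "grpcyjkbdc": "zkivrcduwv", then "zwvvurkidc".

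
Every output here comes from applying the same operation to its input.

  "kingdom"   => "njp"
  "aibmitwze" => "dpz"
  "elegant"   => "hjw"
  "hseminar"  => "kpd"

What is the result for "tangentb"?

The transformation: shift every letter 3 places forward in the alphabet (wrapping around), then keep one character in every 3, starting at position 1 (positions 1st, 4th, 7th, ...).
For "tangentb", step one produces "wdqjhqwe"; step two turns that into "wjw".

wjw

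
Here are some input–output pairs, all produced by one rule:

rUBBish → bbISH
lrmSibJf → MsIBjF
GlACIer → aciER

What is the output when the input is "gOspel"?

Rule — flip the case of every letter, then delete the first 2 characters.
"gOspel" → "GoSPEL" → "SPEL".
(Check on "lrmSibJf": → "LRMsIBjF" → "MsIBjF" ✓)

SPEL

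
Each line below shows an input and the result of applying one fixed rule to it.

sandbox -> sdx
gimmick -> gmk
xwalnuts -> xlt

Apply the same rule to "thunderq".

Each output is the input with this applied: keep one character in every 3, starting at position 1 (positions 1st, 4th, 7th, ...).
"thunderq" → "tnr".

tnr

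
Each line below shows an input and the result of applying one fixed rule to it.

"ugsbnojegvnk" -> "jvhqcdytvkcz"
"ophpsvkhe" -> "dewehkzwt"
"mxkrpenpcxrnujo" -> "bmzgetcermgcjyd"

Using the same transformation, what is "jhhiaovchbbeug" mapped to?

Each output is the input with this applied: shift every letter 11 places backward in the alphabet (wrapping around).
Applying that to "jhhiaovchbbeug" gives "ywwxpdkrwqqtjv".

ywwxpdkrwqqtjv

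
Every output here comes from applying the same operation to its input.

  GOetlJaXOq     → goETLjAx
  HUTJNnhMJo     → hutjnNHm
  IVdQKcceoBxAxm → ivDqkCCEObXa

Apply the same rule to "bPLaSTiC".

BplAst

Rule — flip the case of every letter, then delete the last 2 characters.
For "bPLaSTiC", step one produces "BplAstIc"; step two turns that into "BplAst".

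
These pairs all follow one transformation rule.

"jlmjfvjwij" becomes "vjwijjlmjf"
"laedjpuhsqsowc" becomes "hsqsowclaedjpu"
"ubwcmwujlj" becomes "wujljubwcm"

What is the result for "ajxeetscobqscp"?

cobqscpajxeets

What's happening: swap the front and back halves of the string.
Applying that to "ajxeetscobqscp" gives "cobqscpajxeets".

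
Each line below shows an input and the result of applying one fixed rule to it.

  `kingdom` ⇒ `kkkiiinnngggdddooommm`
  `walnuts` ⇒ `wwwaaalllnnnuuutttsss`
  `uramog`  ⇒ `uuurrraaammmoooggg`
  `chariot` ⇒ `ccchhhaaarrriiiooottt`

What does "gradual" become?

gggrrraaaddduuuaaalll

In each case the input is transformed by: repeat every character 3 times.
Doing the same to "gradual": "gggrrraaaddduuuaaalll".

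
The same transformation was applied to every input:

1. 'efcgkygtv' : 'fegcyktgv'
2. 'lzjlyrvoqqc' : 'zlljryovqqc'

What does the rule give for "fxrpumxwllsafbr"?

Each output is the input with this applied: swap each adjacent pair of characters (1↔2, 3↔4, ...).
So "fxrpumxwllsafbr" becomes "xfprmuwxllasbfr".

xfprmuwxllasbfr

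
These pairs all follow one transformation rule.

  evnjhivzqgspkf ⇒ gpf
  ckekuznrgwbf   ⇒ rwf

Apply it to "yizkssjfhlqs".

The transformation: keep every other character starting from the second (positions 2nd, 4th, 6th, ...), then keep only the last 3 characters.
For "yizkssjfhlqs", step one produces "iksfls"; step two turns that into "fls".
(Check on "evnjhivzqgspkf": → "vjizgpf" → "gpf" ✓)

fls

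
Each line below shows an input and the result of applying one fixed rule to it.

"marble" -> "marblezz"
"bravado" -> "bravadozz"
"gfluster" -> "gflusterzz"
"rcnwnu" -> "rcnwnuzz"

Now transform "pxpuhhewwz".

pxpuhhewwzzz

Rule — append "zz".
For "pxpuhhewwz" the result is "pxpuhhewwzzz".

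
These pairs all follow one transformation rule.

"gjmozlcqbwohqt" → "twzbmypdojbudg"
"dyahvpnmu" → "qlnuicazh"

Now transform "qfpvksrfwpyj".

dscixfesjclw

Rule — shift every letter 13 places forward in the alphabet (wrapping around) — i.e. ROT13.
So "qfpvksrfwpyj" becomes "dscixfesjclw".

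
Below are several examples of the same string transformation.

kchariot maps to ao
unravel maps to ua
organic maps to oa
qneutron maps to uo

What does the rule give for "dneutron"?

What's happening: keep one character in every 3, starting at position 1 (positions 1st, 4th, 7th, ...), then keep only the vowels.
On "dneutron": the first step gives "duo", and the second then gives "uo".

uo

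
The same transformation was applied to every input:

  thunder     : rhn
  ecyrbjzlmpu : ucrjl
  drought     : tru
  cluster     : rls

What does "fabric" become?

Looking at the pairs, the operation is to move the last 2 characters to the front (rotate right by 2), then keep every other character starting from the second (positions 2nd, 4th, 6th, ...).
Starting from "fabric": after the first operation, "icfabr"; after the second, "car".

car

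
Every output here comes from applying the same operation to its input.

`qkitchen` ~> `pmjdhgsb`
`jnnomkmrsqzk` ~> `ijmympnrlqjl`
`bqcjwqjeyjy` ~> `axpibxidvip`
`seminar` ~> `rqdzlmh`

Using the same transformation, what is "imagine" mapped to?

The pattern: take characters alternately from the front and the back (1st, last, 2nd, 2nd-last, ...), then shift every letter 1 place backward in the alphabet (wrapping around).
For "imagine" the result is "hdlmzhf".
(Check on "jnnomkmrsqzk": → "jknznqosmrkm" → "ijmympnrlqjl" ✓)

hdlmzhf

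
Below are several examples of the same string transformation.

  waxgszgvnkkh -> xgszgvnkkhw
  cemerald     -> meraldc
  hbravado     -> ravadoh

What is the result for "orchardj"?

The pattern: move the first character to the end, then delete the first character.
Applying that to "orchardj" gives "chardjo".

chardjo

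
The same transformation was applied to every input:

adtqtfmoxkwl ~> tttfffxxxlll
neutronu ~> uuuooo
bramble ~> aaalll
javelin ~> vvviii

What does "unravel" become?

The transformation: keep one character in every 3, starting at position 3 (positions 3rd, 6th, 9th, ...), then repeat every character 3 times.
Starting from "unravel": after the first operation, "re"; after the second, "rrreee".
(Check on "javelin": → "vi" → "vvviii" ✓)

rrreee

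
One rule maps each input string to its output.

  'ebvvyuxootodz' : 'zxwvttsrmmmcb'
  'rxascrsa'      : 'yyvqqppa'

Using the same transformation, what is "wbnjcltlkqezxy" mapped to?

What's happening: shift every letter 2 places backward in the alphabet (wrapping around), then sort the characters into reverse alphabetical order.
On "wbnjcltlkqezxy": the first step gives "uzlhajrjiocxvw", and the second then gives "zxwvuroljjihca".

zxwvuroljjihca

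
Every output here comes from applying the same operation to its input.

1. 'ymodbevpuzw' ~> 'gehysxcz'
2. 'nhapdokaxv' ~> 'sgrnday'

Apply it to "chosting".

vwlqj

In each case the input is transformed by: shift every letter 3 places forward in the alphabet (wrapping around), then delete the first 3 characters.
Applying both steps to "chosting": "fkrvwlqj", then "vwlqj".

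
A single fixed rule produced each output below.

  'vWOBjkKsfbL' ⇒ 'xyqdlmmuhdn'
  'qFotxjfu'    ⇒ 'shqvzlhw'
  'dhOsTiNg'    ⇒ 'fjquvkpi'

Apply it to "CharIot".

ejctkqv

Looking at the pairs, the operation is to shift every letter 2 places forward in the alphabet (wrapping around), then convert every letter to lowercase.
Starting from "CharIot": after the first operation, "EjctKqv"; after the second, "ejctkqv".
(Check on "dhOsTiNg": → "fjQuVkPi" → "fjquvkpi" ✓)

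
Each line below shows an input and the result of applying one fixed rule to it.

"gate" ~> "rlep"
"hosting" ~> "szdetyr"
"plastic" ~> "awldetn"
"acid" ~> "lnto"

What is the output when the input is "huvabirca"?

sfglmtcnl

Each output is the input with this applied: shift every letter 11 places forward in the alphabet (wrapping around).
So "huvabirca" becomes "sfglmtcnl".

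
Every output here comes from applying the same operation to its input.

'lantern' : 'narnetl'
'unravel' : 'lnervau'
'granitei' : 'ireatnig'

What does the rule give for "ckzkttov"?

vkoztktc

The rule is to take characters alternately from the front and the back (1st, last, 2nd, 2nd-last, ...), then move the first character to the end.
On "ckzkttov": the first step gives "cvkoztkt", and the second then gives "vkoztktc".
(Check on "lantern": → "lnarnet" → "narnetl" ✓)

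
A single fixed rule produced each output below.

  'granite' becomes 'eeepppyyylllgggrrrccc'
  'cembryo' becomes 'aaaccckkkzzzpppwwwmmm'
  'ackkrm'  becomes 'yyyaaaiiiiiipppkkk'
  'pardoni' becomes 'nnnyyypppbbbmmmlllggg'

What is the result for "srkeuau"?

qqqpppiiicccsssyyysss

What's happening: shift every letter 2 places backward in the alphabet (wrapping around), then repeat every character 3 times.
Starting from "srkeuau": after the first operation, "qpicsys"; after the second, "qqqpppiiicccsssyyysss".
(Check on "pardoni": → "nypbmlg" → "nnnyyypppbbbmmmlllggg" ✓)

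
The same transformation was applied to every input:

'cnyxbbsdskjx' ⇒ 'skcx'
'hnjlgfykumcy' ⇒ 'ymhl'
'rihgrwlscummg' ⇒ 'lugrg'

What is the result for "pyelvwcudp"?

cppl

The pattern: keep one character in every 3, starting at position 1 (positions 1st, 4th, 7th, ...), then move the first 2 characters to the end (rotate left by 2).
"pyelvwcudp" → "plcp" → "cppl".
(Check on "rihgrwlscummg": → "rglug" → "lugrg" ✓)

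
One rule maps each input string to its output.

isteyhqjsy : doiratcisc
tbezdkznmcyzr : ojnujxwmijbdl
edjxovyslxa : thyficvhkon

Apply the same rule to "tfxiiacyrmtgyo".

In each case the input is transformed by: shift every letter 10 places forward in the alphabet (wrapping around), then move the first 2 characters to the end (rotate left by 2).
For "tfxiiacyrmtgyo", step one produces "dphsskmibwdqiy"; step two turns that into "hsskmibwdqiydp".

hsskmibwdqiydp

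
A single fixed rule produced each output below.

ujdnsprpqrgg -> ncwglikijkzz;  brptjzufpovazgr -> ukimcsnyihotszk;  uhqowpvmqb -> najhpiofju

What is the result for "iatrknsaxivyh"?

Rule — shift every letter 7 places backward in the alphabet (wrapping around).
Applying that to "iatrknsaxivyh" gives "btmkdgltqbora".

btmkdgltqbora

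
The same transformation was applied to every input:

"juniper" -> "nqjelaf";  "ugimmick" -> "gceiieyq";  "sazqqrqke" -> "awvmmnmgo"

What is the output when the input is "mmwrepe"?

In each case the input is transformed by: swap the first and last characters, then shift every letter 4 places backward in the alphabet (wrapping around).
Doing the same to "mmwrepe": "aisnali".
(Check on "sazqqrqke": → "eazqqrqks" → "awvmmnmgo" ✓)

aisnali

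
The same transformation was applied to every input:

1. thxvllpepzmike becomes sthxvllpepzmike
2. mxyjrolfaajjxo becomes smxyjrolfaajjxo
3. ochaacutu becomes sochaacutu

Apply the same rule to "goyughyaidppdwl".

sgoyughyaidppdwl

Looking at the pairs, the operation is to prepend "s".
So "goyughyaidppdwl" becomes "sgoyughyaidppdwl".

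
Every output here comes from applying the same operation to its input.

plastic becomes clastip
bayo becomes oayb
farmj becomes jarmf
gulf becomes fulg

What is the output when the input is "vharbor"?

rharbov

Each output is the input with this applied: swap the first and last characters.
For "vharbor" the result is "rharbov".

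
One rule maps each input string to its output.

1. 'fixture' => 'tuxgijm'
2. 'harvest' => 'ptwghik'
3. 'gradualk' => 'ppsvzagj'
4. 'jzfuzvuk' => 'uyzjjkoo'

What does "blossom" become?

qabddhh

Each output is the input with this applied: sort the characters into alphabetical order, then shift every letter 11 places backward in the alphabet (wrapping around).
Starting from "blossom": after the first operation, "blmooss"; after the second, "qabddhh".
(Check on "fixture": → "efirtux" → "tuxgijm" ✓)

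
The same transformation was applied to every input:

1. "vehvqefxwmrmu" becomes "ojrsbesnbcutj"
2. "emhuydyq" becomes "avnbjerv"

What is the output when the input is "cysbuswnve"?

Looking at the pairs, the operation is to move the last 3 characters to the front (rotate right by 3), then shift every letter 3 places backward in the alphabet (wrapping around).
Starting from "cysbuswnve": after the first operation, "nvecysbusw"; after the second, "ksbzvpyrpt".

ksbzvpyrpt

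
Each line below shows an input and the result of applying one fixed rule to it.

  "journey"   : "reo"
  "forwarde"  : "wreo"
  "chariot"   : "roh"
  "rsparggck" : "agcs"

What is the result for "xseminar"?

The rule is to keep every other character starting from the second (positions 2nd, 4th, 6th, ...), then move the first character to the end.
Applying that to "xseminar" gives "mnrs".

mnrs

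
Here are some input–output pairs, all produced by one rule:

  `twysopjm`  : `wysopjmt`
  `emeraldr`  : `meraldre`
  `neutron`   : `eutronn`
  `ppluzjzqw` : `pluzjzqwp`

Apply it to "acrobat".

Rule — move the first character to the end.
For "acrobat" the result is "crobata".

crobata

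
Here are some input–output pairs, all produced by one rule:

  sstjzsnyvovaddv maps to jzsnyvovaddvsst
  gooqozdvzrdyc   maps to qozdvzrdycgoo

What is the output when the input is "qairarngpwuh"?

The rule is to move the first 3 characters to the end (rotate left by 3).
Applying that to "qairarngpwuh" gives "rarngpwuhqai".

rarngpwuhqai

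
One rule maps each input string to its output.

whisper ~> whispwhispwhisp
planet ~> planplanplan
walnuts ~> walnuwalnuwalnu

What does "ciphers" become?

Looking at the pairs, the operation is to delete the last 2 characters, then write the whole string 3 times in a row.
Working it through for "ciphers": intermediate "ciphe", final "ciphecipheciphe".

ciphecipheciphe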